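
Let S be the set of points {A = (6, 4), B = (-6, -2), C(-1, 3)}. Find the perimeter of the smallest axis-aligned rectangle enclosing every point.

36

Width = max x − min x = 6 − (-6) = 12.
Height = max y − min y = 4 − (-2) = 6.
Perimeter = 2(12 + 6) = 36.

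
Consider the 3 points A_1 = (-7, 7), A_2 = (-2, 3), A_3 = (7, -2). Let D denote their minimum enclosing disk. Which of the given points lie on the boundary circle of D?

A_1, A_3

Side lengths²: A_1A_2² = 41, A_1A_3² = 277, A_2A_3² = 106.
Since A_1A_3² = 277 ≥ 106 + 41 = 147, the angle opposite A_1A_3 is not acute, so the smallest enclosing circle has A_1A_3 as diameter.
Centre = midpoint of A_1A_3 = (0, 2.5), r² = 277/4 = 69.25.
The points at distance exactly r from the centre are A_1, A_3 — 2 points.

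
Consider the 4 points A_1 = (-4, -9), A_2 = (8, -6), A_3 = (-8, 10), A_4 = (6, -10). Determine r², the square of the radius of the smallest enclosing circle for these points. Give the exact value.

The farthest pair is A_3–A_4 with squared distance 596. The circle on this segment as diameter has centre (-1, 0) and r² = 596/4 = 149.
Check A_1: distance² to centre = 90 ≤ 149, so it lies inside.
All remaining points lie in this disk, and no smaller disk contains both endpoints, so this is the minimum enclosing circle.

149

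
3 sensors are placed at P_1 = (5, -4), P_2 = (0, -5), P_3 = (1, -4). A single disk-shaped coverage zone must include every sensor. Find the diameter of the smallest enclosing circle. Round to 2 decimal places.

Side lengths²: P_1P_2² = 26, P_1P_3² = 16, P_2P_3² = 2.
Since P_1P_2² = 26 ≥ 16 + 2 = 18, the angle opposite P_1P_2 is not acute, so the smallest enclosing circle has P_1P_2 as diameter.
Centre = midpoint of P_1P_2 = (2.5, -4.5), r² = 26/4 = 6.5.
Diameter = 2r = 2√(6.5) ≈ 5.10.

5.10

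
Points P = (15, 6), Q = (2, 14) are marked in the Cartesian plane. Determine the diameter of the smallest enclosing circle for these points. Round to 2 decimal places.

The smallest circle enclosing two points has them as diameter endpoints.
Centre = midpoint = (8.5, 10); r² = |PQ|²/4 = 233/4 = 58.25.
Diameter = 2r = 2√(58.25) ≈ 15.26.

15.26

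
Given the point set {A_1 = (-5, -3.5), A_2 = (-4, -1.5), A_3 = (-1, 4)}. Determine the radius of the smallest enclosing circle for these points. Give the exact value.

4.25

Side lengths²: A_1A_2² = 5, A_1A_3² = 72.25, A_2A_3² = 39.25.
Since A_1A_3² = 72.25 ≥ 39.25 + 5 = 44.25, the angle opposite A_1A_3 is not acute, so the smallest enclosing circle has A_1A_3 as diameter.
Centre = midpoint of A_1A_3 = (-3, 0.25), r² = 72.25/4 = 18.0625.
r = √(18.0625) = 4.25.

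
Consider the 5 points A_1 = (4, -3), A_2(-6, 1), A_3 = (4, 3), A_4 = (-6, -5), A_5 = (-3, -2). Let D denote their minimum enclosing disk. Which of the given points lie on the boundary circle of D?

A smallest enclosing disk is always determined by at most three of the input points on its boundary.
The farthest pair is A_3–A_4 with squared distance 164. The circle on this segment as diameter has centre (-1, -1) and r² = 164/4 = 41.
Check A_1: distance² to centre = 29 ≤ 41, so it lies inside.
All remaining points lie in this disk, and no smaller disk contains both endpoints, so this is the minimum enclosing circle.
The points at distance exactly r from the centre are A_3, A_4 — 2 points.

A_3, A_4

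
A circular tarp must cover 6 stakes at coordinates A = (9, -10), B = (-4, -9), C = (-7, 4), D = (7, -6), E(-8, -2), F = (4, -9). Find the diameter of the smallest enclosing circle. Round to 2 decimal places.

21.26

The farthest pair is A–C with squared distance 452. The circle on this segment as diameter has centre (1, -3) and r² = 452/4 = 113.
Check B: distance² to centre = 61 ≤ 113, so it lies inside.
All remaining points lie in this disk, and no smaller disk contains both endpoints, so this is the minimum enclosing circle.
Diameter = 2r = 2√113 ≈ 21.26.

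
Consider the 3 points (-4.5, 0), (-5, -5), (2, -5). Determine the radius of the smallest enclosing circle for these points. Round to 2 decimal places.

4.12

Call the three points A, B, C in the order given.
Side lengths²: AB² = 25.25, AC² = 67.25, BC² = 49.
Since AC² = 67.25 < 49 + 25.25 = 74.25, the triangle is acute, so the smallest enclosing circle is the circumcircle.
Circumcentre = (-1.5, -2.825), r² = 16.980625.
r = √(16.980625) ≈ 4.12.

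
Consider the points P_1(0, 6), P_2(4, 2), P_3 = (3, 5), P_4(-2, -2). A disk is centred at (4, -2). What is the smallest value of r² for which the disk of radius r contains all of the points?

The required radius is the distance from (4, -2) to the farthest point.
Squared distances: 80, 16, 50, 36.
Maximum is 80, attained at P_1.

80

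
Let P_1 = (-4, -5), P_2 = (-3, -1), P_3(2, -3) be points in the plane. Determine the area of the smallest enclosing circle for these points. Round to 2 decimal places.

32.00

Side lengths²: P_1P_2² = 17, P_1P_3² = 40, P_2P_3² = 29.
Since P_1P_3² = 40 < 29 + 17 = 46, the triangle is acute, so the smallest enclosing circle is the circumcircle.
Circumcentre = (-25/22, -79/22), r² = 2465/242.
Area = π·r² = π·2465/242 ≈ 32.00.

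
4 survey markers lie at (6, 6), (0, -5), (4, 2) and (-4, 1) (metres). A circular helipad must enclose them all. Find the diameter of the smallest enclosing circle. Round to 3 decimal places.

A smallest enclosing disk is always determined by at most three of the input points on its boundary.
The minimum enclosing circle is determined by three boundary points: (6, 6), (0, -5), (-4, 1).
Their circumcentre is (2.3125, 0.875) with r² = 39.86328125.
The farthest remaining point (4, 2) is at distance² 4.11328125 ≤ 39.86328125.
Diameter = 2r = 2√(39.86328125) ≈ 12.627.

12.627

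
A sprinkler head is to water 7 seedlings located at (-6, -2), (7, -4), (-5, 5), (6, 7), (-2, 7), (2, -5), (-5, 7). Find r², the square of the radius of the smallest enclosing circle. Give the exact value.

66.25

The minimum enclosing circle of a finite set is fixed by two of the points (as a diameter) or three (as a circumcircle).
The farthest pair is (7, -4)–(-5, 7) with squared distance 265. The circle on this segment as diameter has centre (1, 1.5) and r² = 265/4 = 66.25.
Check (-6, -2): distance² to centre = 61.25 ≤ 66.25, so it lies inside.
All remaining points lie in this disk, and no smaller disk contains both endpoints, so this is the minimum enclosing circle.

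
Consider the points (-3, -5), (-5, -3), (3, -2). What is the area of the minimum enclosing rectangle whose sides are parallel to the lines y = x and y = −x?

In coordinates u = x + y, v = x − y the rectangle is axis-aligned; the map (x,y)→(u,v) scales areas by 2.
u-values: -8, -8, 1; range = 1 − (-8) = 9.
v-values: 2, -2, 5; range = 5 − (-2) = 7.
Area = (9 × 7) / 2 = 31.5.

31.5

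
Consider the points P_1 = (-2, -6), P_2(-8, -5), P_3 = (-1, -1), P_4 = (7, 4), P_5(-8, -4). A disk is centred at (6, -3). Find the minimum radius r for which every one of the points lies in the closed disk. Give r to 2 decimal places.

14.14

The required radius is the distance from (6, -3) to the farthest point.
Squared distances: 73, 200, 53, 50, 197.
Maximum is 200, attained at P_2.
r = √200 ≈ 14.14.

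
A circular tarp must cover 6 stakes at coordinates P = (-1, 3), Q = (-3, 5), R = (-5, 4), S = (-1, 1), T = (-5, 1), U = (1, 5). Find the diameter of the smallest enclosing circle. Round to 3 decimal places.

7.211

The farthest pair is T–U with squared distance 52. The circle on this segment as diameter has centre (-2, 3) and r² = 52/4 = 13.
Check P: distance² to centre = 1 ≤ 13, so it lies inside.
All remaining points lie in this disk, and no smaller disk contains both endpoints, so this is the minimum enclosing circle.
Diameter = 2r = 2√13 ≈ 7.211.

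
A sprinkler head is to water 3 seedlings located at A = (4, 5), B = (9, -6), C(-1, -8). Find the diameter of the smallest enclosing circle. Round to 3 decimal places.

Side lengths²: AB² = 146, AC² = 194, BC² = 104.
Since AC² = 194 < 146 + 104 = 250, the triangle is acute, so the smallest enclosing circle is the circumcircle.
Circumcentre = (181/60, -25/12), r² = 92053/1800.
Diameter = 2r = 2√(92053/1800) ≈ 14.303.

14.303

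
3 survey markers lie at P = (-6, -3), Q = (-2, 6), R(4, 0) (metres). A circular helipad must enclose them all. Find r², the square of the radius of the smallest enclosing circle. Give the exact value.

10573/338

Side lengths²: PQ² = 97, PR² = 109, QR² = 72.
Since PR² = 109 < 97 + 72 = 169, the triangle is acute, so the smallest enclosing circle is the circumcircle.
Circumcentre = (-41/26, 11/26), r² = 10573/338.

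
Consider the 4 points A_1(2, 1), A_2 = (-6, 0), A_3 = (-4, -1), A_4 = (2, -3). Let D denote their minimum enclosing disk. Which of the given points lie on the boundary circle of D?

A_1, A_2, A_4

The minimum enclosing circle is determined by three boundary points: A_1, A_2, A_4.
Their circumcentre is (-1.8125, -1) with r² = 18.53515625.
The farthest remaining point A_3 is at distance² 4.78515625 ≤ 18.53515625.
The points at distance exactly r from the centre are A_1, A_2, A_4 — 3 points.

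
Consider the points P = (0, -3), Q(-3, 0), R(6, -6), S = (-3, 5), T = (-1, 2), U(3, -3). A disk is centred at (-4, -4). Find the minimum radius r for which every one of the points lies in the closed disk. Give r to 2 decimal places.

The required radius is the distance from (-4, -4) to the farthest point.
Squared distances: 17, 17, 104, 82, 45, 50.
Maximum is 104, attained at R.
r = √104 ≈ 10.20.

10.20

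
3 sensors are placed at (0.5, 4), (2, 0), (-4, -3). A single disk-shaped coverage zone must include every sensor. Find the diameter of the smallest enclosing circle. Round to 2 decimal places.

8.32

Call the three points A, B, C in the order given.
Side lengths²: AB² = 18.25, AC² = 69.25, BC² = 45.
Since AC² = 69.25 ≥ 45 + 18.25 = 63.25, the angle opposite AC is not acute, so the smallest enclosing circle has AC as diameter.
Centre = midpoint of AC = (-1.75, 0.5), r² = 69.25/4 = 17.3125.
Diameter = 2r = 2√(17.3125) ≈ 8.32.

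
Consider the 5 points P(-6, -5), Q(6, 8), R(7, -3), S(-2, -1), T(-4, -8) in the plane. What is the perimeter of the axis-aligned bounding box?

58

Width = max x − min x = 7 − (-6) = 13.
Height = max y − min y = 8 − (-8) = 16.
Perimeter = 2(13 + 16) = 58.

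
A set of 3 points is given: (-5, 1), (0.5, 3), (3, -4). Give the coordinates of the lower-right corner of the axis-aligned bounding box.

x-range [-5, 3], y-range [-4, 3].
The lower-right corner is (3, -4).

(3, -4)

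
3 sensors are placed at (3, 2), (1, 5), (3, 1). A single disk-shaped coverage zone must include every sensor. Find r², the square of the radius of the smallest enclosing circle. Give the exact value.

5

Call the three points A, B, C in the order given.
Side lengths²: AB² = 13, AC² = 1, BC² = 20.
Since BC² = 20 ≥ 13 + 1 = 14, the angle opposite BC is not acute, so the smallest enclosing circle has BC as diameter.
Centre = midpoint of BC = (2, 3), r² = 20/4 = 5.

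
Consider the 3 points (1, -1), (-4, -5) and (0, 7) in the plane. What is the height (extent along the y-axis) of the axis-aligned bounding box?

12

max y = 7, min y = -5, so height = 12.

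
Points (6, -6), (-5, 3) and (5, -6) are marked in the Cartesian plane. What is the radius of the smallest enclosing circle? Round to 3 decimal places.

7.106

Call the three points A, B, C in the order given.
Side lengths²: AB² = 202, AC² = 1, BC² = 181.
Since AB² = 202 ≥ 181 + 1 = 182, the angle opposite AB is not acute, so the smallest enclosing circle has AB as diameter.
Centre = midpoint of AB = (0.5, -1.5), r² = 202/4 = 50.5.
r = √(50.5) ≈ 7.106.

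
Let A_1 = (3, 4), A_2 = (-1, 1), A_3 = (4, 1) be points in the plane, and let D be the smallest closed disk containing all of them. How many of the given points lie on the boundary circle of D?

Side lengths²: A_1A_2² = 25, A_1A_3² = 10, A_2A_3² = 25.
Since A_2A_3² = 25 < 25 + 10 = 35, the triangle is acute, so the smallest enclosing circle is the circumcircle.
Circumcentre = (1.5, 11/6), r² = 125/18.
The points at distance exactly r from the centre are A_1, A_2, A_3 — 3 points.

3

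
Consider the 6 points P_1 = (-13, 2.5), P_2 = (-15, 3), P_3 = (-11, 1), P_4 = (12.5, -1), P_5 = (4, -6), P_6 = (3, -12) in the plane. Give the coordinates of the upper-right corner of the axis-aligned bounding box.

(12.5, 3)

x-range [-15, 12.5], y-range [-12, 3].
The upper-right corner is (12.5, 3).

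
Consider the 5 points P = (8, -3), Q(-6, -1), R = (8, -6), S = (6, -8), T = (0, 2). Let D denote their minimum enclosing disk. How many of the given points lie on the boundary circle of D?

2

By Welzl's lemma the MEC is supported by two points (diametrically opposite) or three points (on a circumcircle).
The farthest pair is Q–R with squared distance 221. The circle on this segment as diameter has centre (1, -3.5) and r² = 221/4 = 55.25.
Check P: distance² to centre = 49.25 ≤ 55.25, so it lies inside.
All remaining points lie in this disk, and no smaller disk contains both endpoints, so this is the minimum enclosing circle.
The points at distance exactly r from the centre are Q, R — 2 points.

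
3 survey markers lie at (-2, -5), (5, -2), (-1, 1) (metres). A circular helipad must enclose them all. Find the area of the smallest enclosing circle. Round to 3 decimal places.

Call the three points A, B, C in the order given.
Side lengths²: AB² = 58, AC² = 37, BC² = 45.
Since AB² = 58 < 45 + 37 = 82, the triangle is acute, so the smallest enclosing circle is the circumcircle.
Circumcentre = (27/26, -63/26), r² = 5365/338.
Area = π·r² = π·5365/338 ≈ 49.866.

49.866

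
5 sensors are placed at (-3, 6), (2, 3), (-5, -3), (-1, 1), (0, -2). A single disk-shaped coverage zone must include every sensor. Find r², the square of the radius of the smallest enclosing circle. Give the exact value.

425/18

The minimum enclosing circle of a finite set is fixed by two of the points (as a diameter) or three (as a circumcircle).
The minimum enclosing circle is determined by three boundary points: (-3, 6), (2, 3), (-5, -3).
Their circumcentre is (-2.5, 7/6) with r² = 425/18.
The farthest remaining point (0, -2) is at distance² 293/18 ≤ 425/18.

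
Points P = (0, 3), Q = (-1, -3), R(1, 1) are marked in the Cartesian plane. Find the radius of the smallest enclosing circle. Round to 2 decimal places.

3.04

Side lengths²: PQ² = 37, PR² = 5, QR² = 20.
Since PQ² = 37 ≥ 20 + 5 = 25, the angle opposite PQ is not acute, so the smallest enclosing circle has PQ as diameter.
Centre = midpoint of PQ = (-0.5, 0), r² = 37/4 = 9.25.
r = √(9.25) ≈ 3.04.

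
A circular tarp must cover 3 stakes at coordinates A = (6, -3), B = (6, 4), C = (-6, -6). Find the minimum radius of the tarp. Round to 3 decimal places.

7.810

Side lengths²: AB² = 49, AC² = 153, BC² = 244.
Since BC² = 244 ≥ 153 + 49 = 202, the angle opposite BC is not acute, so the smallest enclosing circle has BC as diameter.
Centre = midpoint of BC = (0, -1), r² = 244/4 = 61.
r = √61 ≈ 7.810.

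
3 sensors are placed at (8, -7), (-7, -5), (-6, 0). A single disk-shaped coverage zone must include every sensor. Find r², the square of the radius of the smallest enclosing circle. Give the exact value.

Call the three points A, B, C in the order given.
Side lengths²: AB² = 229, AC² = 245, BC² = 26.
Since AC² = 245 < 229 + 26 = 255, the triangle is acute, so the smallest enclosing circle is the circumcircle.
Circumcentre = (17/22, -87/22), r² = 14885/242.

14885/242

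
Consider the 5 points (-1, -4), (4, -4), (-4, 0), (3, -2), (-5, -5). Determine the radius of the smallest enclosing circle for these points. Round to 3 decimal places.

4.693

A smallest enclosing disk is always determined by at most three of the input points on its boundary.
The minimum enclosing circle is determined by three boundary points: (4, -4), (-4, 0), (-5, -5).
Their circumcentre is (-7/11, -36/11) with r² = 2665/121.
The farthest remaining point (3, -2) is at distance² 1796/121 ≤ 2665/121.
r = √(2665/121) ≈ 4.693.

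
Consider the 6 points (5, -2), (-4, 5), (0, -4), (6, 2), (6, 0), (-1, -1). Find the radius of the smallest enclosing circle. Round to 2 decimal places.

5.70

A smallest enclosing disk is always determined by at most three of the input points on its boundary.
The farthest pair is (5, -2)–(-4, 5) with squared distance 130. The circle on this segment as diameter has centre (0.5, 1.5) and r² = 130/4 = 32.5.
Check (0, -4): distance² to centre = 30.5 ≤ 32.5, so it lies inside.
All remaining points lie in this disk, and no smaller disk contains both endpoints, so this is the minimum enclosing circle.
r = √(32.5) ≈ 5.70.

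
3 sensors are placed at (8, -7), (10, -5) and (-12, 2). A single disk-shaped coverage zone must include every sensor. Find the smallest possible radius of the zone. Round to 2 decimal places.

11.54

Call the three points A, B, C in the order given.
Side lengths²: AB² = 8, AC² = 481, BC² = 533.
Since BC² = 533 ≥ 481 + 8 = 489, the angle opposite BC is not acute, so the smallest enclosing circle has BC as diameter.
Centre = midpoint of BC = (-1, -1.5), r² = 533/4 = 133.25.
r = √(133.25) ≈ 11.54.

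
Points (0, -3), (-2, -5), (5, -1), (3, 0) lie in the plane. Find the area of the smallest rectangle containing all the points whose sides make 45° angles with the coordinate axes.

16.5

In coordinates u = x + y, v = x − y the rectangle is axis-aligned; the map (x,y)→(u,v) scales areas by 2.
u-values: -3, -7, 4, 3; range = 4 − (-7) = 11.
v-values: 3, 3, 6, 3; range = 6 − 3 = 3.
Area = (11 × 3) / 2 = 16.5.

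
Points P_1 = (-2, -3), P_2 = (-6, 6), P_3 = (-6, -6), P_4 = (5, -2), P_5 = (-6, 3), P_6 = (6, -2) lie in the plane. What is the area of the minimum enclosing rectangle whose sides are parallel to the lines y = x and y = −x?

In coordinates u = x + y, v = x − y the rectangle is axis-aligned; the map (x,y)→(u,v) scales areas by 2.
u-values: -5, 0, -12, 3, -3, 4; range = 4 − (-12) = 16.
v-values: 1, -12, 0, 7, -9, 8; range = 8 − (-12) = 20.
Area = (16 × 20) / 2 = 160.

160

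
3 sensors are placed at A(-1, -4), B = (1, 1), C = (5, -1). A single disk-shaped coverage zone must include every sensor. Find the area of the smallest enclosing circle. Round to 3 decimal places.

Side lengths²: AB² = 29, AC² = 45, BC² = 20.
Since AC² = 45 < 29 + 20 = 49, the triangle is acute, so the smallest enclosing circle is the circumcircle.
Circumcentre = (1.875, -2.25), r² = 11.328125.
Area = π·r² = π·11.328125 ≈ 35.588.

35.588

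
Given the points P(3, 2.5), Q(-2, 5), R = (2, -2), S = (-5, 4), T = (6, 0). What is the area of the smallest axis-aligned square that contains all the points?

121

The bounding box has width 11 and height 7.
An axis-aligned square enclosing the set must have side ≥ max(width, height).
So the minimum side is max(11, 7) = 11.
Area = 11² = 121.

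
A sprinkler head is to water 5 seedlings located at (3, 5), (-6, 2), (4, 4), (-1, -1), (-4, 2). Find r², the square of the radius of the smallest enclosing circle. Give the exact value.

26

The minimum enclosing circle of a finite set is fixed by two of the points (as a diameter) or three (as a circumcircle).
The farthest pair is (-6, 2)–(4, 4) with squared distance 104. The circle on this segment as diameter has centre (-1, 3) and r² = 104/4 = 26.
Check (3, 5): distance² to centre = 20 ≤ 26, so it lies inside.
All remaining points lie in this disk, and no smaller disk contains both endpoints, so this is the minimum enclosing circle.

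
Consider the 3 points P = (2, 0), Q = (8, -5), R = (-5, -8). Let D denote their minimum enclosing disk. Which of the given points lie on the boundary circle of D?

Q, R

Side lengths²: PQ² = 61, PR² = 113, QR² = 178.
Since QR² = 178 ≥ 113 + 61 = 174, the angle opposite QR is not acute, so the smallest enclosing circle has QR as diameter.
Centre = midpoint of QR = (1.5, -6.5), r² = 178/4 = 44.5.
The points at distance exactly r from the centre are Q, R — 2 points.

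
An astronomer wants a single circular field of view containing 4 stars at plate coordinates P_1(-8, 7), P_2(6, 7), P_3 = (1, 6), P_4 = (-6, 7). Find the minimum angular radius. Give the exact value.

7

By Welzl's lemma the MEC is supported by two points (diametrically opposite) or three points (on a circumcircle).
The farthest pair is P_1–P_2 with squared distance 196. The circle on this segment as diameter has centre (-1, 7) and r² = 196/4 = 49.
Check P_3: distance² to centre = 5 ≤ 49, so it lies inside.
All remaining points lie in this disk, and no smaller disk contains both endpoints, so this is the minimum enclosing circle.
r = √49 = 7.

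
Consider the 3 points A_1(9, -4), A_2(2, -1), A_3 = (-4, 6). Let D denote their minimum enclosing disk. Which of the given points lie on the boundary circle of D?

Side lengths²: A_1A_2² = 58, A_1A_3² = 269, A_2A_3² = 85.
Since A_1A_3² = 269 ≥ 85 + 58 = 143, the angle opposite A_1A_3 is not acute, so the smallest enclosing circle has A_1A_3 as diameter.
Centre = midpoint of A_1A_3 = (2.5, 1), r² = 269/4 = 67.25.
The points at distance exactly r from the centre are A_1, A_3 — 2 points.

A_1, A_3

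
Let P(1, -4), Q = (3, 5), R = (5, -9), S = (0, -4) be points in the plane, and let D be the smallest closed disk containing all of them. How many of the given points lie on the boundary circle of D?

By Welzl's lemma the MEC is supported by two points (diametrically opposite) or three points (on a circumcircle).
The farthest pair is Q–R with squared distance 200. The circle on this segment as diameter has centre (4, -2) and r² = 200/4 = 50.
Check P: distance² to centre = 13 ≤ 50, so it lies inside.
All remaining points lie in this disk, and no smaller disk contains both endpoints, so this is the minimum enclosing circle.
The points at distance exactly r from the centre are Q, R — 2 points.

2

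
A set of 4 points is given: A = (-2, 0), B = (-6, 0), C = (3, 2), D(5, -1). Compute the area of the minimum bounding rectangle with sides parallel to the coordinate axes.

33

x ranges over [-6, 5], width 11.
y ranges over [-1, 2], height 3.
Area = 11 × 3 = 33.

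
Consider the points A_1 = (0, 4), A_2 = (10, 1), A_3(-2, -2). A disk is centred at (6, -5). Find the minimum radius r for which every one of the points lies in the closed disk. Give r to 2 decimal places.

The required radius is the distance from (6, -5) to the farthest point.
Squared distances: 117, 52, 73.
Maximum is 117, attained at A_1.
r = √117 ≈ 10.82.

10.82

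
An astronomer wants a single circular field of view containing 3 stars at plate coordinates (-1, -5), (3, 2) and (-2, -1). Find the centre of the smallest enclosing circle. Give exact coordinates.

Call the three points A, B, C in the order given.
Side lengths²: AB² = 65, AC² = 17, BC² = 34.
Since AB² = 65 ≥ 34 + 17 = 51, the angle opposite AB is not acute, so the smallest enclosing circle has AB as diameter.
Centre = midpoint of AB = (1, -1.5), r² = 65/4 = 16.25.
Centre = (1, -1.5).

(1, -1.5)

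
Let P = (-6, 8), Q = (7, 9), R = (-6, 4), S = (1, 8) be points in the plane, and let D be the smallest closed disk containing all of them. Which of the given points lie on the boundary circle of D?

The minimum enclosing circle of a finite set is fixed by two of the points (as a diameter) or three (as a circumcircle).
The farthest pair is Q–R with squared distance 194. The circle on this segment as diameter has centre (0.5, 6.5) and r² = 194/4 = 48.5.
Check P: distance² to centre = 44.5 ≤ 48.5, so it lies inside.
All remaining points lie in this disk, and no smaller disk contains both endpoints, so this is the minimum enclosing circle.
The points at distance exactly r from the centre are Q, R — 2 points.

Q, R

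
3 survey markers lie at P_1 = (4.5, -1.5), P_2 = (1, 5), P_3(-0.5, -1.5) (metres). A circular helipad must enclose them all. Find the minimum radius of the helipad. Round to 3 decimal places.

Side lengths²: P_1P_2² = 54.5, P_1P_3² = 25, P_2P_3² = 44.5.
Since P_1P_2² = 54.5 < 44.5 + 25 = 69.5, the triangle is acute, so the smallest enclosing circle is the circumcircle.
Circumcentre = (2, 35/26), r² = 9701/676.
r = √(9701/676) ≈ 3.788.

3.788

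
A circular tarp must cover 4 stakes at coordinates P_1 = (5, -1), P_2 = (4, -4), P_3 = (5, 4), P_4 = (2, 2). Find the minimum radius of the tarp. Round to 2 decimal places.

The farthest pair is P_2–P_3 with squared distance 65. The circle on this segment as diameter has centre (4.5, 0) and r² = 65/4 = 16.25.
Check P_1: distance² to centre = 1.25 ≤ 16.25, so it lies inside.
All remaining points lie in this disk, and no smaller disk contains both endpoints, so this is the minimum enclosing circle.
r = √(16.25) ≈ 4.03.

4.03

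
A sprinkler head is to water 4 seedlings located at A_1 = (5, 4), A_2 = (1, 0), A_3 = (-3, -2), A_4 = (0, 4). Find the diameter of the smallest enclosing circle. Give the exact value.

10

The farthest pair is A_1–A_3 with squared distance 100. The circle on this segment as diameter has centre (1, 1) and r² = 100/4 = 25.
Check A_2: distance² to centre = 1 ≤ 25, so it lies inside.
All remaining points lie in this disk, and no smaller disk contains both endpoints, so this is the minimum enclosing circle.
Diameter = 2r = 2√25 = 10.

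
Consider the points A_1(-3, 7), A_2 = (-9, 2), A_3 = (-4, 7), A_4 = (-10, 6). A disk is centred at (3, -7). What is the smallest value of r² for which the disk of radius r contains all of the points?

338

The required radius is the distance from (3, -7) to the farthest point.
Squared distances: 232, 225, 245, 338.
Maximum is 338, attained at A_4.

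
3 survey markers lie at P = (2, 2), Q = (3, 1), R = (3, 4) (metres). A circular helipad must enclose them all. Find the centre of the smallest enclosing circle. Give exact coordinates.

Side lengths²: PQ² = 2, PR² = 5, QR² = 9.
Since QR² = 9 ≥ 5 + 2 = 7, the angle opposite QR is not acute, so the smallest enclosing circle has QR as diameter.
Centre = midpoint of QR = (3, 2.5), r² = 9/4 = 2.25.
Centre = (3, 2.5).

(3, 2.5)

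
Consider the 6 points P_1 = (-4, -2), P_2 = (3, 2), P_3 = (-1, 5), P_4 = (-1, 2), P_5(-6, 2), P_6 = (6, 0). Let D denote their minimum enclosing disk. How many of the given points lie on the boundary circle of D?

By Welzl's lemma the MEC is supported by two points (diametrically opposite) or three points (on a circumcircle).
The farthest pair is P_5–P_6 with squared distance 148. The circle on this segment as diameter has centre (0, 1) and r² = 148/4 = 37.
Check P_1: distance² to centre = 25 ≤ 37, so it lies inside.
All remaining points lie in this disk, and no smaller disk contains both endpoints, so this is the minimum enclosing circle.
The points at distance exactly r from the centre are P_5, P_6 — 2 points.

2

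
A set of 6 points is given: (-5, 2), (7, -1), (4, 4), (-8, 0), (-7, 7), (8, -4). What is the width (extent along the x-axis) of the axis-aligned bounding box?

max x = 8, min x = -8, so width = 16.

16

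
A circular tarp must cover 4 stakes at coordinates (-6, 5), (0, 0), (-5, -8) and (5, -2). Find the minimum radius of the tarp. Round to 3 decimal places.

A smallest enclosing disk is always determined by at most three of the input points on its boundary.
The minimum enclosing circle is determined by three boundary points: (-6, 5), (-5, -8), (5, -2).
Their circumcentre is (-2.25, -1.25) with r² = 53.125.
The farthest remaining point (0, 0) is at distance² 6.625 ≤ 53.125.
r = √(53.125) ≈ 7.289.

7.289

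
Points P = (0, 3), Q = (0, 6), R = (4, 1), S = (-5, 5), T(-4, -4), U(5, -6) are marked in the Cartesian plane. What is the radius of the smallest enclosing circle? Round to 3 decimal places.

The farthest pair is S–U with squared distance 221. The circle on this segment as diameter has centre (0, -0.5) and r² = 221/4 = 55.25.
Check P: distance² to centre = 12.25 ≤ 55.25, so it lies inside.
All remaining points lie in this disk, and no smaller disk contains both endpoints, so this is the minimum enclosing circle.
r = √(55.25) ≈ 7.433.

7.433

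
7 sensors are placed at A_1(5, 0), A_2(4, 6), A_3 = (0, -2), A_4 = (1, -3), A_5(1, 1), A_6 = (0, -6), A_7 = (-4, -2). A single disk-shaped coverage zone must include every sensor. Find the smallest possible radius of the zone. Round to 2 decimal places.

A smallest enclosing disk is always determined by at most three of the input points on its boundary.
The farthest pair is A_2–A_6 with squared distance 160. The circle on this segment as diameter has centre (2, 0) and r² = 160/4 = 40.
Check A_1: distance² to centre = 9 ≤ 40, so it lies inside.
All remaining points lie in this disk, and no smaller disk contains both endpoints, so this is the minimum enclosing circle.
r = √40 ≈ 6.32.

6.32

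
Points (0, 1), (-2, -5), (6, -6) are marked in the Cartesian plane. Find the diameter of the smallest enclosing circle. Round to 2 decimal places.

9.40

Call the three points A, B, C in the order given.
Side lengths²: AB² = 40, AC² = 85, BC² = 65.
Since AC² = 85 < 65 + 40 = 105, the triangle is acute, so the smallest enclosing circle is the circumcircle.
Circumcentre = (2.3, -3.1), r² = 22.1.
Diameter = 2r = 2√(22.1) ≈ 9.40.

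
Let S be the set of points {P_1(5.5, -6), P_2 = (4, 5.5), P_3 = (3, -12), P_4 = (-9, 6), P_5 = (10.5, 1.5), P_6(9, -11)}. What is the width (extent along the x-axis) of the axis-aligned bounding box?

19.5

max x = 10.5, min x = -9, so width = 19.5.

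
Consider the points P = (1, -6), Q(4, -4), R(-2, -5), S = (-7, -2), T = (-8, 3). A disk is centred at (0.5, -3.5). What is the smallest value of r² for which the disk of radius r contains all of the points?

The required radius is the distance from (0.5, -3.5) to the farthest point.
Squared distances: 6.5, 12.5, 8.5, 58.5, 114.5.
Maximum is 114.5, attained at T.

114.5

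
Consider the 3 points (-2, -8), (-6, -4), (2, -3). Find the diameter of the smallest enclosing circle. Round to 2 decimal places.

Call the three points A, B, C in the order given.
Side lengths²: AB² = 32, AC² = 41, BC² = 65.
Since BC² = 65 < 41 + 32 = 73, the triangle is acute, so the smallest enclosing circle is the circumcircle.
Circumcentre = (-35/18, -71/18), r² = 2665/162.
Diameter = 2r = 2√(2665/162) ≈ 8.11.

8.11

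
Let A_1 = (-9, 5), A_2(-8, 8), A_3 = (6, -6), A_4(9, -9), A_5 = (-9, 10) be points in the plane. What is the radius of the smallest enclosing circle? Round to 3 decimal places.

13.086

A smallest enclosing disk is always determined by at most three of the input points on its boundary.
The farthest pair is A_4–A_5 with squared distance 685. The circle on this segment as diameter has centre (0, 0.5) and r² = 685/4 = 171.25.
Check A_1: distance² to centre = 101.25 ≤ 171.25, so it lies inside.
All remaining points lie in this disk, and no smaller disk contains both endpoints, so this is the minimum enclosing circle.
r = √(171.25) ≈ 13.086.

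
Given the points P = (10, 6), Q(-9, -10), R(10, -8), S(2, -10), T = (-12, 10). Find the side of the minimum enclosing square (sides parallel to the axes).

The bounding box has width 22 and height 20.
An axis-aligned square enclosing the set must have side ≥ max(width, height).
So the minimum side is max(22, 20) = 22.

22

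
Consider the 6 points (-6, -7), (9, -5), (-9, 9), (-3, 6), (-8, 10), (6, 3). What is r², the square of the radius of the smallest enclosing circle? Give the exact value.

130

A smallest enclosing disk is always determined by at most three of the input points on its boundary.
The farthest pair is (9, -5)–(-9, 9) with squared distance 520. The circle on this segment as diameter has centre (0, 2) and r² = 520/4 = 130.
Check (-6, -7): distance² to centre = 117 ≤ 130, so it lies inside.
All remaining points lie in this disk, and no smaller disk contains both endpoints, so this is the minimum enclosing circle.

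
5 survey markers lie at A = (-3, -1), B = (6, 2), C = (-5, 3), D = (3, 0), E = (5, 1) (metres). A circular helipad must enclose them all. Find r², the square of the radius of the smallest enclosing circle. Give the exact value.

30.5

By Welzl's lemma the MEC is supported by two points (diametrically opposite) or three points (on a circumcircle).
The farthest pair is B–C with squared distance 122. The circle on this segment as diameter has centre (0.5, 2.5) and r² = 122/4 = 30.5.
Check A: distance² to centre = 24.5 ≤ 30.5, so it lies inside.
All remaining points lie in this disk, and no smaller disk contains both endpoints, so this is the minimum enclosing circle.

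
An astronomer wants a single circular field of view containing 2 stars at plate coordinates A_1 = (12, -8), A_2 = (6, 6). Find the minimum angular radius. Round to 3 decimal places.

7.616

The smallest circle enclosing two points has them as diameter endpoints.
Centre = midpoint = (9, -1); r² = |A_1A_2|²/4 = 232/4 = 58.
r = √58 ≈ 7.616.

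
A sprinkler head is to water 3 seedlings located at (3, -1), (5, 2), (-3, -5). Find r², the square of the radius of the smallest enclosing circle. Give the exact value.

Call the three points A, B, C in the order given.
Side lengths²: AB² = 13, AC² = 52, BC² = 113.
Since BC² = 113 ≥ 52 + 13 = 65, the angle opposite BC is not acute, so the smallest enclosing circle has BC as diameter.
Centre = midpoint of BC = (1, -1.5), r² = 113/4 = 28.25.

28.25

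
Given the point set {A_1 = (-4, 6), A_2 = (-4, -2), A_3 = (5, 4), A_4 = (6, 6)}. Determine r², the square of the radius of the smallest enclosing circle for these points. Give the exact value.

41

The farthest pair is A_2–A_4 with squared distance 164. The circle on this segment as diameter has centre (1, 2) and r² = 164/4 = 41.
Check A_1: distance² to centre = 41 ≤ 41, so it lies inside.
All remaining points lie in this disk, and no smaller disk contains both endpoints, so this is the minimum enclosing circle.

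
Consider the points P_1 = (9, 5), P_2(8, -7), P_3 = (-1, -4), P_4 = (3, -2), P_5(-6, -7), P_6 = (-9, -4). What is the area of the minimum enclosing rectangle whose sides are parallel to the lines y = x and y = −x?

In coordinates u = x + y, v = x − y the rectangle is axis-aligned; the map (x,y)→(u,v) scales areas by 2.
u-values: 14, 1, -5, 1, -13, -13; range = 14 − (-13) = 27.
v-values: 4, 15, 3, 5, 1, -5; range = 15 − (-5) = 20.
Area = (27 × 20) / 2 = 270.

270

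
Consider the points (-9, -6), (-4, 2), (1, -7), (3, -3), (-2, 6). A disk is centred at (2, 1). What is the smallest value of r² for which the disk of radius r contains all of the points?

The required radius is the distance from (2, 1) to the farthest point.
Squared distances: 170, 37, 65, 17, 41.
Maximum is 170, attained at (-9, -6).

170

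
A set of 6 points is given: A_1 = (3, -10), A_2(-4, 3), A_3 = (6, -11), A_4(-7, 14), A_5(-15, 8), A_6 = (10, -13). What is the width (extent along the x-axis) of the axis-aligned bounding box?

25

max x = 10, min x = -15, so width = 25.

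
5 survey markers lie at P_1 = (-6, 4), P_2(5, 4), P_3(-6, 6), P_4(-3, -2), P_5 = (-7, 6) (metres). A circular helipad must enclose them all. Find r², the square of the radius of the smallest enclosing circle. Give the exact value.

4625/121

The minimum enclosing circle is determined by three boundary points: P_2, P_4, P_5.
Their circumcentre is (-13/11, 43/11) with r² = 4625/121.
The farthest remaining point P_3 is at distance² 3338/121 ≤ 4625/121.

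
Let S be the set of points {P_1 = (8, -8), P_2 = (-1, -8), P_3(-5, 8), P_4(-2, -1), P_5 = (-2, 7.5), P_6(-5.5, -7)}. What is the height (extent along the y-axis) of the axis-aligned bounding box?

16

max y = 8, min y = -8, so height = 16.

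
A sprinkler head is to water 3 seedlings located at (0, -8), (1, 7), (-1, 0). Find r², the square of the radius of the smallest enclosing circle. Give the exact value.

56.5

Call the three points A, B, C in the order given.
Side lengths²: AB² = 226, AC² = 65, BC² = 53.
Since AB² = 226 ≥ 65 + 53 = 118, the angle opposite AB is not acute, so the smallest enclosing circle has AB as diameter.
Centre = midpoint of AB = (0.5, -0.5), r² = 226/4 = 56.5.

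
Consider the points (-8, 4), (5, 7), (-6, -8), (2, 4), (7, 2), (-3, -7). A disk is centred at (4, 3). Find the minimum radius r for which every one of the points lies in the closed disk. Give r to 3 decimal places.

14.866

The required radius is the distance from (4, 3) to the farthest point.
Squared distances: 145, 17, 221, 5, 10, 149.
Maximum is 221, attained at (-6, -8).
r = √221 ≈ 14.866.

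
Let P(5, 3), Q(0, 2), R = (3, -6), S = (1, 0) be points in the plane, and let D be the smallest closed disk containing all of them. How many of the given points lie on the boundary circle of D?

3

By Welzl's lemma the MEC is supported by two points (diametrically opposite) or three points (on a circumcircle).
The minimum enclosing circle is determined by three boundary points: P, Q, R.
Their circumcentre is (281/86, -115/86) with r² = 80665/3698.
The farthest remaining point S is at distance² 25625/3698 ≤ 80665/3698.
The points at distance exactly r from the centre are P, Q, R — 3 points.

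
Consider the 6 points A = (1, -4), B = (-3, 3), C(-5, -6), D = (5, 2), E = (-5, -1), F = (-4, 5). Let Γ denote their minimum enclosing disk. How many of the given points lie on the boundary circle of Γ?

By Welzl's lemma the MEC is supported by two points (diametrically opposite) or three points (on a circumcircle).
The minimum enclosing circle is determined by three boundary points: C, D, F.
Their circumcentre is (-16/17, -14/17) with r² = 12505/289.
The farthest remaining point B is at distance² 5450/289 ≤ 12505/289.
The points at distance exactly r from the centre are C, D, F — 3 points.

3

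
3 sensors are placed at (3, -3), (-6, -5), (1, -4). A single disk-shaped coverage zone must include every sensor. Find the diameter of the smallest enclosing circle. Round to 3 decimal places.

9.220

Call the three points A, B, C in the order given.
Side lengths²: AB² = 85, AC² = 5, BC² = 50.
Since AB² = 85 ≥ 50 + 5 = 55, the angle opposite AB is not acute, so the smallest enclosing circle has AB as diameter.
Centre = midpoint of AB = (-1.5, -4), r² = 85/4 = 21.25.
Diameter = 2r = 2√(21.25) ≈ 9.220.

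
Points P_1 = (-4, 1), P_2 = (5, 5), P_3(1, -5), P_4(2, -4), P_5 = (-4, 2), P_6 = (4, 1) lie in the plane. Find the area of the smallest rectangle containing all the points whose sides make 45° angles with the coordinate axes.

84

In coordinates u = x + y, v = x − y the rectangle is axis-aligned; the map (x,y)→(u,v) scales areas by 2.
u-values: -3, 10, -4, -2, -2, 5; range = 10 − (-4) = 14.
v-values: -5, 0, 6, 6, -6, 3; range = 6 − (-6) = 12.
Area = (14 × 12) / 2 = 84.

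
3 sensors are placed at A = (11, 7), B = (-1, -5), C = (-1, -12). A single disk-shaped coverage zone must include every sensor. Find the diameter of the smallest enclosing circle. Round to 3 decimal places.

22.472

Side lengths²: AB² = 288, AC² = 505, BC² = 49.
Since AC² = 505 ≥ 288 + 49 = 337, the angle opposite AC is not acute, so the smallest enclosing circle has AC as diameter.
Centre = midpoint of AC = (5, -2.5), r² = 505/4 = 126.25.
Diameter = 2r = 2√(126.25) ≈ 22.472.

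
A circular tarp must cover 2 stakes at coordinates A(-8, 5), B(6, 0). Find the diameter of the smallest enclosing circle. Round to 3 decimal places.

14.866

The smallest circle enclosing two points has them as diameter endpoints.
Centre = midpoint = (-1, 2.5); r² = |AB|²/4 = 221/4 = 55.25.
Diameter = 2r = 2√(55.25) ≈ 14.866.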